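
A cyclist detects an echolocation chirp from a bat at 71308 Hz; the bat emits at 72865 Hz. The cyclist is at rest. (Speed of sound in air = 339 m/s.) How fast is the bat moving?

7.4 m/s

f' < f, so the bat is receding.
f' = f · v/(v + v_s) ⇒ v_s = v · |1 − f/f'|.
v_s = 339 × |1 − 72865/71308| = 339 × 0.02183 ≈ 7.4 m/s.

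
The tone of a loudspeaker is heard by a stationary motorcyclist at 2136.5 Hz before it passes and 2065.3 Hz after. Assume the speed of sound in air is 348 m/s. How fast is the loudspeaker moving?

5.9 m/s

f₁/f₂ = (v + v_s)/(v − v_s), so v_s = v · (f₁ − f₂)/(f₁ + f₂).
v_s = 348 × (2136.5 − 2065.3)/(2136.5 + 2065.3) = 348 × 71.2/4201.8 ≈ 5.9 m/s.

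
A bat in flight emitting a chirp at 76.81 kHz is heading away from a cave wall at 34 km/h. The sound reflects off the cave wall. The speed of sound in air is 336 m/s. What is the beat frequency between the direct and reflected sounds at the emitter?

4200 Hz

34 km/h = 9.444 m/s.
The cave wall receives the sound from a moving source: f₁ = f₀ · v/(v + v_e) = 76.81 × 336/345.44 ≈ 74.71 kHz.
On the return leg the bat in flight is a moving observer: f₂ = f₁ · (v − v_e)/v = 74.71 × 326.56/336 ≈ 72.61 kHz.
Beat against the emitted tone (with f₀ = 76810 Hz): |f₂ − f₀| = 2v_e·f₀/(v + v_e) = 2 × 9.444 × 76810/345.44 ≈ 4200 Hz.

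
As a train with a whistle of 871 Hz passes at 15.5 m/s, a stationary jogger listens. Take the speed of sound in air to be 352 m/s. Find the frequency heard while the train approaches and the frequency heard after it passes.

911 Hz approaching; 834 Hz receding

Approaching: f₁ = f · v/(v − v_s) = 871 × 352/336.5 ≈ 911 Hz.
Receding: f₂ = f · v/(v + v_s) = 871 × 352/367.5 ≈ 834 Hz.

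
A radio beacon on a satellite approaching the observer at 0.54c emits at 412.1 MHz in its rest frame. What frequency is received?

754.0 MHz

Relativistic Doppler for frequency: f' = f₀ · √((1 + β)/(1 − β)).
f' = 412.1 × √(1.5400/0.4600) = 412.1 × 1.82971 ≈ 754.0 MHz.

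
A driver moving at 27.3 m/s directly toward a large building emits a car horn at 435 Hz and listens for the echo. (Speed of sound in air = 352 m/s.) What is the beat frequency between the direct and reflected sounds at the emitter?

The large building receives the sound from a moving source: f₁ = f₀ · v/(v − v_e) = 435 × 352/324.7 ≈ 471.6 Hz.
On the return leg the driver is a moving observer: f₂ = f₁ · (v + v_e)/v = 471.6 × 379.3/352 ≈ 508.1 Hz.
Equivalently f₂ = f₀ · (v + v_e)/(v − v_e).
Beat against the emitted tone: |f₂ − f₀| = 2v_e·f₀/(v − v_e) = 2 × 27.3 × 435/324.7 ≈ 73 Hz.

73 Hz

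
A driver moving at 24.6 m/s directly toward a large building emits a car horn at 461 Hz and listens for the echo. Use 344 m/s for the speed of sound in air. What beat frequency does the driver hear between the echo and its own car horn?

The large building receives the sound from a moving source: f₁ = f₀ · v/(v − v_e) = 461 × 344/319.4 ≈ 496.5 Hz.
On the return leg the driver is a moving observer: f₂ = f₁ · (v + v_e)/v = 496.5 × 368.6/344 ≈ 532.0 Hz.
Beat against the emitted tone: |f₂ − f₀| = 2v_e·f₀/(v − v_e) = 2 × 24.6 × 461/319.4 ≈ 71 Hz.

71 Hz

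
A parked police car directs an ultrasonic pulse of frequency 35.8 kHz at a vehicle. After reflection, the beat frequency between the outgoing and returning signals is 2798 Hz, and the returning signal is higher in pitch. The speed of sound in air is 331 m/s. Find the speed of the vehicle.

12.4 m/s

Double Doppler shift off a moving reflector: f₂ = f₀ · (v + u)/(v − u) (u > 0 toward emitter).
Returning signal is higher, so f₂ = f₀ + Δf = 35800 + 2798 = 38598 Hz.
Rearranging, u = v · (f₂ − f₀)/(f₂ + f₀) = 331 × 2798/74398 ≈ 12.4 m/s.
So the vehicle is moving at 12.4 m/s toward the emitter.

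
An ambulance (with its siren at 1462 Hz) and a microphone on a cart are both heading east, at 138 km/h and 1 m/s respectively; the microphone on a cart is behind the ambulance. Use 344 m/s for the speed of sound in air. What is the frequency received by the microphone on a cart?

138 km/h = 38.33 m/s.
The microphone on a cart is behind, so the ambulance is moving away from it while the microphone on a cart is moving toward the ambulance.
With source receding and observer approaching, f' = f · (v + v_o)/(v + v_s).
f' = 1462 × (344 + 1)/(344 + 38.33) = 1462 × 345/382.33 ≈ 1319 Hz.

1319 Hz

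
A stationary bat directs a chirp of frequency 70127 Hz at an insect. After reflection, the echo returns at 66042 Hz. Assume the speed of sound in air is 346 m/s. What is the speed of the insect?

Double Doppler shift off a moving reflector: f₂ = f₀ · (v + u)/(v − u) (u > 0 toward emitter).
Rearranging, u = v · (f₂ − f₀)/(f₂ + f₀) = 346 × -4085/136169 ≈ -10.4 m/s.
So the insect is moving at 10.4 m/s away from the emitter.

10.4 m/s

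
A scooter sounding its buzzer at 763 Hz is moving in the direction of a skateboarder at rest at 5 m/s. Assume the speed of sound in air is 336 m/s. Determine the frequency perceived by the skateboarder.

775 Hz

Only the source moves, toward the listener, so f' = f · v/(v − v_s).
f' = 763 × 336/(336 − 5) = 763 × 336/331 ≈ 775 Hz.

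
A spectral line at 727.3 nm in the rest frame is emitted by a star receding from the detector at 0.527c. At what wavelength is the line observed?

1306.8 nm

Relativistic Doppler for wavelength: λ' = λ₀ · √((1 + β)/(1 − β)).
λ' = 727.3 × √(1.5270/0.4730) = 727.3 × 1.79676 ≈ 1306.8 nm.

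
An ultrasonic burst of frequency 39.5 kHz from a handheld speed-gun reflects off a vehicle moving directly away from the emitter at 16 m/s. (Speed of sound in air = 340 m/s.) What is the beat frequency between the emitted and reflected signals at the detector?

3551 Hz

The vehicle first receives the wave as a moving observer: f₁ = f₀ · (v − u)/v = 39.5 × (340 − 16)/340 ≈ 37.64 kHz.
The reflection then acts as a moving source: f₂ = f₁ · v/(v + u) ≈ 35.95 kHz.
Equivalently f₂ = f₀ · (v − u)/(v + u).
Beat frequency (with f₀ = 39500 Hz): |f₂ − f₀| = 2u·f₀/(v + u) = 2 × 16 × 39500/356 ≈ 3551 Hz.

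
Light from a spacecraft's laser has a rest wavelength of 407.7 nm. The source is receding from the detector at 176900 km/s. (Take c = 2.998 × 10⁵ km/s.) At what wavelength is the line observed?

802.9 nm

β = v/c = 176900/299800 = 0.5901.
Relativistic Doppler for wavelength: λ' = λ₀ · √((1 + β)/(1 − β)).
λ' = 407.7 × √(1.5901/0.4099) = 407.7 × 1.96946 ≈ 802.9 nm.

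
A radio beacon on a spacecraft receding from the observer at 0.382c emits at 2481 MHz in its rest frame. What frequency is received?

Relativistic Doppler for frequency: f' = f₀ · √((1 − β)/(1 + β)).
f' = 2481 × √(0.6180/1.3820) = 2481 × 0.66871 ≈ 1659.1 MHz.

1659.1 MHz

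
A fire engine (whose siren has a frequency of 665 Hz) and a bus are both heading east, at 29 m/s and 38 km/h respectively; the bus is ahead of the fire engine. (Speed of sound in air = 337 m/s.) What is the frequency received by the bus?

38 km/h = 10.56 m/s.
The bus is ahead, so the fire engine is moving toward it while the bus is moving away from the fire engine.
General Doppler shift: f' = f · (v − v_o)/(v − v_s).
f' = 665 × (337 − 10.56)/(337 − 29) = 665 × 326.44/308 ≈ 705 Hz.

705 Hz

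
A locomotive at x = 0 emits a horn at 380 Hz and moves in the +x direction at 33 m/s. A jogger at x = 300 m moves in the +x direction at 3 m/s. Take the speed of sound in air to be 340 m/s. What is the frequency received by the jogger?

417 Hz

The observer lies on the +x side, so the source is heading toward the observer and the observer is heading away from the source.
General Doppler shift: f' = f · (v − v_o)/(v − v_s).
f' = 380 × (340 − 3)/(340 − 33) = 380 × 337/307 ≈ 417 Hz.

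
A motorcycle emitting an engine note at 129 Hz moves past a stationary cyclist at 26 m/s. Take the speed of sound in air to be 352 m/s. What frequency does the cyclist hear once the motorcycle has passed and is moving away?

120 Hz

Receding: f₂ = f · v/(v + v_s) = 129 × 352/378 ≈ 120 Hz.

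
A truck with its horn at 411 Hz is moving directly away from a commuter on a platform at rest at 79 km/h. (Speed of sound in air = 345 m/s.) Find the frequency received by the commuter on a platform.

386 Hz

79 km/h = 21.94 m/s.
Only the source moves, away from the listener, so f' = f · v/(v + v_s).
f' = 411 × 345/(345 + 21.94) = 411 × 345/366.9 ≈ 386 Hz.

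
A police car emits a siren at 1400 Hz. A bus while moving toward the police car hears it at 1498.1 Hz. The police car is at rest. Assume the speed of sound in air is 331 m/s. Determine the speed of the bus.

f' = f · (v + v_o)/v ⇒ v_o = v · |f'/f − 1|.
v_o = 331 × |1498.1/1400 − 1| = 331 × 0.07007 ≈ 23.2 m/s.

23.2 m/s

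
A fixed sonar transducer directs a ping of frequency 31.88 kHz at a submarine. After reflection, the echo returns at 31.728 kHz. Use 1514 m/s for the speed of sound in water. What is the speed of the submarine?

Double Doppler shift off a moving reflector: f₂ = f₀ · (v + u)/(v − u) (u > 0 toward emitter).
Rearranging, u = v · (f₂ − f₀)/(f₂ + f₀) = 1514 × -0.152/63.608 ≈ -3.6 m/s.
So the submarine is moving at 3.6 m/s away from the emitter.

3.6 m/s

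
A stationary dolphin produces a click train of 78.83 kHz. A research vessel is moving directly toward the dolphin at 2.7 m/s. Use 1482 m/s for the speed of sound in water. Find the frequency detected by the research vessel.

79.0 kHz

Moving observer, stationary source: f' = f · (v + v_o)/v.
f' = 78.83 × (1482 + 2.7)/1482 = 78.83 × 1484.7/1482 ≈ 79.0 kHz.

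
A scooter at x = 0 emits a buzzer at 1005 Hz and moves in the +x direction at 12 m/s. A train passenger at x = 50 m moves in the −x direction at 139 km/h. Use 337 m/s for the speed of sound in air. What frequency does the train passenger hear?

139 km/h = 38.61 m/s.
The observer lies on the +x side, so the source is heading toward the observer and the observer is heading toward the source.
General Doppler shift: f' = f · (v + v_o)/(v − v_s).
f' = 1005 × (337 + 38.61)/(337 − 12) = 1005 × 375.61/325 ≈ 1162 Hz.

1162 Hz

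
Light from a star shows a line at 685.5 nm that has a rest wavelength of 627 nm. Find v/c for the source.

λ'/λ₀ = 1.0933 > 1 (redshift), so the source is receding.
λ'/λ₀ = √((1 + β)/(1 − β)) for a receding source ⇒ β = (r² − 1)/(r² + 1) with r = λ'/λ₀.
β = (1.1953 − 1)/(1.1953 + 1) ≈ 0.089.

0.089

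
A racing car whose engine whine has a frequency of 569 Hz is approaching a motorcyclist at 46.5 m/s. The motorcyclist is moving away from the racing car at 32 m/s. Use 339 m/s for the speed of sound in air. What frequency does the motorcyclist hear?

597 Hz

With source approaching and observer receding, f' = f · (v − v_o)/(v − v_s).
f' = 569 × (339 − 32)/(339 − 46.5) = 569 × 307/292.5 ≈ 597 Hz.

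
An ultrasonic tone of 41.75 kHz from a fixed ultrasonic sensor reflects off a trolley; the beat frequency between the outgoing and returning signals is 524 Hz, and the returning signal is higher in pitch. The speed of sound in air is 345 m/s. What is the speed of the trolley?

Double Doppler shift off a moving reflector: f₂ = f₀ · (v + u)/(v − u) (u > 0 toward emitter).
Returning signal is higher, so f₂ = f₀ + Δf = 41750 + 524 = 42274 Hz.
Rearranging, u = v · (f₂ − f₀)/(f₂ + f₀) = 345 × 524/84024 ≈ 2.15 m/s.
So the trolley is moving at 2.15 m/s toward the emitter.

2.15 m/s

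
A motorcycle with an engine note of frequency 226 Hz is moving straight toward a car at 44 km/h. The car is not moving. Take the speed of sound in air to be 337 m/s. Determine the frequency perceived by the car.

235 Hz

44 km/h = 12.22 m/s.
Only the source moves, toward the listener, so f' = f · v/(v − v_s).
f' = 226 × 337/(337 − 12.22) = 226 × 337/324.8 ≈ 235 Hz.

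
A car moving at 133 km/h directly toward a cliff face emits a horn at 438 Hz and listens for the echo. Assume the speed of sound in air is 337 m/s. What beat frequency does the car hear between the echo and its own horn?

108 Hz

133 km/h = 36.94 m/s.
The cliff face receives the sound from a moving source: f₁ = f₀ · v/(v − v_e) = 438 × 337/300.06 ≈ 491.9 Hz.
On the return leg the car is a moving observer: f₂ = f₁ · (v + v_e)/v = 491.9 × 373.94/337 ≈ 545.9 Hz.
Equivalently f₂ = f₀ · (v + v_e)/(v − v_e).
Beat against the emitted tone: |f₂ − f₀| = 2v_e·f₀/(v − v_e) = 2 × 36.94 × 438/300.06 ≈ 108 Hz.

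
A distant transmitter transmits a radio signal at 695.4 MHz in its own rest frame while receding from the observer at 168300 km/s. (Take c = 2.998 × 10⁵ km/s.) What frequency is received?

β = v/c = 168300/299800 = 0.5614.
Relativistic Doppler for frequency: f' = f₀ · √((1 − β)/(1 + β)).
f' = 695.4 × √(0.4386/1.5614) = 695.4 × 0.53002 ≈ 368.6 MHz.

368.6 MHz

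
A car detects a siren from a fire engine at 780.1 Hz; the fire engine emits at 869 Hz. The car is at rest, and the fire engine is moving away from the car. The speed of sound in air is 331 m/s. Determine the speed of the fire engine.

38 m/s

f' = f · v/(v + v_s) ⇒ v_s = v · |1 − f/f'|.
v_s = 331 × |1 − 869/780.1| = 331 × 0.114 ≈ 38 m/s.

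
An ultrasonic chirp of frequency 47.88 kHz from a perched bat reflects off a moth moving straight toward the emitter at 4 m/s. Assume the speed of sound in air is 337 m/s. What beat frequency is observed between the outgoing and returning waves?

At the moth (a moving observer), f₁ = f₀ · (v + u)/v = 47.88 × 341/337 ≈ 48.448 kHz.
On reflection it acts as a source moving toward the stationary detector: f₂ = f₁ · v/(v − u) = 48.448 × 337/333 ≈ 49.030 kHz.
Equivalently f₂ = f₀ · (v + u)/(v − u).
Beat frequency (with f₀ = 47880 Hz): |f₂ − f₀| = 2u·f₀/(v − u) = 2 × 4 × 47880/333 ≈ 1150 Hz.

1150 Hz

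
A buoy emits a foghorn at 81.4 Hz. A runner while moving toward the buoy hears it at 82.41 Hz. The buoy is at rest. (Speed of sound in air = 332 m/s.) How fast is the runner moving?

4.1 m/s

f' = f · (v + v_o)/v ⇒ v_o = v · |f'/f − 1|.
v_o = 332 × |82.41/81.4 − 1| = 332 × 0.01241 ≈ 4.1 m/s.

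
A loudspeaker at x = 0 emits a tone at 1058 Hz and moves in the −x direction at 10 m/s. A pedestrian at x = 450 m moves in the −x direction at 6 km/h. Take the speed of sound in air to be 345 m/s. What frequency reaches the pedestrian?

6 km/h = 1.667 m/s.
The observer lies on the +x side, so the source is heading away from the observer and the observer is heading toward the source.
General Doppler shift: f' = f · (v + v_o)/(v + v_s).
f' = 1058 × (345 + 1.667)/(345 + 10) = 1058 × 346.67/355 ≈ 1033 Hz.

1033 Hz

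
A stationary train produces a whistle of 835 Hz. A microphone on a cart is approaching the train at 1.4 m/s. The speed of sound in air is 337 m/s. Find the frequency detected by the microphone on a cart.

838 Hz

Only the observer moves, toward the source, so f' = f · (v + v_o)/v.
f' = 835 × (337 + 1.4)/337 = 835 × 338.4/337 ≈ 838 Hz.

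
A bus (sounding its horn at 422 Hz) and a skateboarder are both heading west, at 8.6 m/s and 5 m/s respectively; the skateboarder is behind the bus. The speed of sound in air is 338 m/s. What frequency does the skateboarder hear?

The skateboarder is behind, so the bus is moving away from it while the skateboarder is moving toward the bus.
With source receding and observer approaching, f' = f · (v + v_o)/(v + v_s).
f' = 422 × (338 + 5)/(338 + 8.6) = 422 × 343/346.6 ≈ 418 Hz.

418 Hz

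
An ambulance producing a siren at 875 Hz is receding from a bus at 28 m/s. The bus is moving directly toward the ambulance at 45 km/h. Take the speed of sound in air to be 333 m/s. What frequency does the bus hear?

45 km/h = 12.5 m/s.
General Doppler shift: f' = f · (v + v_o)/(v + v_s).
f' = 875 × (333 + 12.5)/(333 + 28) = 875 × 345.5/361 ≈ 837 Hz.

837 Hz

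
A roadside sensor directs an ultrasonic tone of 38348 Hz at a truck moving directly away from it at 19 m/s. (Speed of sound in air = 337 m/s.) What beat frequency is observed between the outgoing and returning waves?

4093 Hz

The truck first receives the wave as a moving observer: f₁ = f₀ · (v − u)/v = 38348 × (337 − 19)/337 ≈ 36186 Hz.
The reflection then acts as a moving source: f₂ = f₁ · v/(v + u) ≈ 34255 Hz.
Equivalently f₂ = f₀ · (v − u)/(v + u).
Beat frequency: |f₂ − f₀| = 2u·f₀/(v + u) = 2 × 19 × 38348/356 ≈ 4093 Hz.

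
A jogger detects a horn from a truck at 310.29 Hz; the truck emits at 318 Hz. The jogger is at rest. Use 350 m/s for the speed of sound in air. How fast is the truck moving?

f' < f, so the truck is receding.
f' = f · v/(v + v_s) ⇒ v_s = v · |1 − f/f'|.
v_s = 350 × |1 − 318/310.29| = 350 × 0.02485 ≈ 8.7 m/s.

8.7 m/s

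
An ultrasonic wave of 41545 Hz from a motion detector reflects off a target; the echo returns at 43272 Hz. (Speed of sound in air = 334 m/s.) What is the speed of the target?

Double Doppler shift off a moving reflector: f₂ = f₀ · (v + u)/(v − u) (u > 0 toward emitter).
Rearranging, u = v · (f₂ − f₀)/(f₂ + f₀) = 334 × 1727/84817 ≈ 6.8 m/s.
So the target is moving at 6.8 m/s toward the emitter.

6.8 m/s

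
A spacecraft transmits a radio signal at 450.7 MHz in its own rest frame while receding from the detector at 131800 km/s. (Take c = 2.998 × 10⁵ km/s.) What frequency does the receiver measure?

β = v/c = 131800/299800 = 0.4396.
Relativistic Doppler for frequency: f' = f₀ · √((1 − β)/(1 + β)).
f' = 450.7 × √(0.5604/1.4396) = 450.7 × 0.62390 ≈ 281.2 MHz.

281.2 MHz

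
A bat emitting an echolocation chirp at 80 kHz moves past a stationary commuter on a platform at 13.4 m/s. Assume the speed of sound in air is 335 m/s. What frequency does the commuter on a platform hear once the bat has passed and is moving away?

Receding: f₂ = f · v/(v + v_s) = 80 × 335/348.4 ≈ 76.9 kHz.

76.9 kHz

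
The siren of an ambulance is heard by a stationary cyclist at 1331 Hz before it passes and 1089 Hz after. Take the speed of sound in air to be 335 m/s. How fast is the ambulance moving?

f₁/f₂ = (v + v_s)/(v − v_s), so v_s = v · (f₁ − f₂)/(f₁ + f₂).
v_s = 335 × (1331 − 1089)/(1331 + 1089) = 335 × 242/2420 ≈ 34 m/s.

34 m/s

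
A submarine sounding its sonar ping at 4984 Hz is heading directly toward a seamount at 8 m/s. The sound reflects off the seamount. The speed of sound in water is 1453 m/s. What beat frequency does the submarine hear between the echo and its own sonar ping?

The seamount receives the sound from a moving source: f₁ = f₀ · v/(v − v_e) = 4984 × 1453/1445 ≈ 5011.6 Hz.
On the return leg the submarine is a moving observer: f₂ = f₁ · (v + v_e)/v = 5011.6 × 1461/1453 ≈ 5039.2 Hz.
Equivalently f₂ = f₀ · (v + v_e)/(v − v_e).
Beat against the emitted tone: |f₂ − f₀| = 2v_e·f₀/(v − v_e) = 2 × 8 × 4984/1445 ≈ 55.2 Hz.

55.2 Hz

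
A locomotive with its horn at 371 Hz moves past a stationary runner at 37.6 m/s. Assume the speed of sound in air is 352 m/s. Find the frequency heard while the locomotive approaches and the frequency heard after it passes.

Approaching: f₁ = f · v/(v − v_s) = 371 × 352/314.4 ≈ 415 Hz.
Receding: f₂ = f · v/(v + v_s) = 371 × 352/389.6 ≈ 335 Hz.

415 Hz approaching; 335 Hz receding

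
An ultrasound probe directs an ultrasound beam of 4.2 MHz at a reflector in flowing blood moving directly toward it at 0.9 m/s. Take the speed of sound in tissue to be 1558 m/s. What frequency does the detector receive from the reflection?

4.205 MHz

The reflector in flowing blood first receives the wave as a moving observer: f₁ = f₀ · (v + u)/v = 4.2 × (1558 + 0.9)/1558 ≈ 4.202 MHz.
The reflection then acts as a moving source: f₂ = f₁ · v/(v − u) ≈ 4.205 MHz.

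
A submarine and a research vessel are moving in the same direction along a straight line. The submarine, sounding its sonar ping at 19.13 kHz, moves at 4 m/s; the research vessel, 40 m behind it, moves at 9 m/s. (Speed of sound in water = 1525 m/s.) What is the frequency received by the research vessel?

The research vessel is behind, so the submarine is moving away from it while the research vessel is moving toward the submarine.
With source receding and observer approaching, f' = f · (v + v_o)/(v + v_s).
f' = 19.13 × (1525 + 9)/(1525 + 4) = 19.13 × 1534/1529 ≈ 19.19 kHz.

19.19 kHz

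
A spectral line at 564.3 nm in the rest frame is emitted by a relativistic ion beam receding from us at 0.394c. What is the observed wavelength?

Relativistic Doppler for wavelength: λ' = λ₀ · √((1 + β)/(1 − β)).
λ' = 564.3 × √(1.3940/0.6060) = 564.3 × 1.51668 ≈ 855.9 nm.

855.9 nm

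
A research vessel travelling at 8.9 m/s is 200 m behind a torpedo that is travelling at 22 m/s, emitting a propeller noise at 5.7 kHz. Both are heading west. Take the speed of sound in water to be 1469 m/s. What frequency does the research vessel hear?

5.65 kHz

The research vessel is behind, so the torpedo is moving away from it while the research vessel is moving toward the torpedo.
General Doppler shift: f' = f · (v + v_o)/(v + v_s).
f' = 5.7 × (1469 + 8.9)/(1469 + 22) = 5.7 × 1477.9/1491 ≈ 5.65 kHz.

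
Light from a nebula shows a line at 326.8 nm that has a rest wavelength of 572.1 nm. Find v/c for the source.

0.508

λ'/λ₀ = 0.5712 < 1 (blueshift), so the source is approaching.
λ'/λ₀ = √((1 − β)/(1 + β)) for an approaching source ⇒ β = (1 − r²)/(1 + r²) with r = λ'/λ₀.
β = (1 − 0.3263)/(1 + 0.3263) ≈ 0.508.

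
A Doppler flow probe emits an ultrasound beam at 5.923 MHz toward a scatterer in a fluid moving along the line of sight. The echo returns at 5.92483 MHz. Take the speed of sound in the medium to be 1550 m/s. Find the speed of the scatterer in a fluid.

Double Doppler shift off a moving reflector: f₂ = f₀ · (v + u)/(v − u) (u > 0 toward emitter).
Rearranging, u = v · (f₂ − f₀)/(f₂ + f₀) = 1550 × 0.00183/11.84783 ≈ 0.24 m/s.
So the scatterer in a fluid is moving at 0.24 m/s toward the emitter.

0.24 m/s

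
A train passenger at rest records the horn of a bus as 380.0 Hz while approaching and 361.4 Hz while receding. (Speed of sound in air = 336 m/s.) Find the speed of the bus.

8.4 m/s

f₁/f₂ = (v + v_s)/(v − v_s), so v_s = v · (f₁ − f₂)/(f₁ + f₂).
v_s = 336 × (380.0 − 361.4)/(380.0 + 361.4) = 336 × 18.6/741.4 ≈ 8.4 m/s.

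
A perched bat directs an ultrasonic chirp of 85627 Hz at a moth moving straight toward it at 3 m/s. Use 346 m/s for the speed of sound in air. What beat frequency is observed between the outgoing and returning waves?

The moth first receives the wave as a moving observer: f₁ = f₀ · (v + u)/v = 85627 × (346 + 3)/346 ≈ 86369 Hz.
The reflection then acts as a moving source: f₂ = f₁ · v/(v − u) ≈ 87125 Hz.
Beat frequency: |f₂ − f₀| = 2u·f₀/(v − u) = 2 × 3 × 85627/343 ≈ 1498 Hz.

1498 Hz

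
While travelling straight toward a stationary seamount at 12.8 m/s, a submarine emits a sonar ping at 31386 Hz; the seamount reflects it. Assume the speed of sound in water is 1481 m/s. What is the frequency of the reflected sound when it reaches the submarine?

The seamount receives the sound from a moving source: f₁ = f₀ · v/(v − v_e) = 31386 × 1481/1468.2 ≈ 31660 Hz.
On the return leg the submarine is a moving observer: f₂ = f₁ · (v + v_e)/v = 31660 × 1493.8/1481 ≈ 31933 Hz.

31933 Hz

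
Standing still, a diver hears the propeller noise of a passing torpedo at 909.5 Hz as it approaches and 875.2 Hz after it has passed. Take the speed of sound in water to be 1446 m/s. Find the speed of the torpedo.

f₁/f₂ = (v + v_s)/(v − v_s), so v_s = v · (f₁ − f₂)/(f₁ + f₂).
v_s = 1446 × (909.5 − 875.2)/(909.5 + 875.2) = 1446 × 34.3/1784.7 ≈ 28 m/s.

28 m/s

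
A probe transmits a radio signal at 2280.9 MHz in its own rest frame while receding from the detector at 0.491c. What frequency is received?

1332.7 MHz

Relativistic Doppler for frequency: f' = f₀ · √((1 − β)/(1 + β)).
f' = 2280.9 × √(0.5090/1.4910) = 2280.9 × 0.58428 ≈ 1332.7 MHz.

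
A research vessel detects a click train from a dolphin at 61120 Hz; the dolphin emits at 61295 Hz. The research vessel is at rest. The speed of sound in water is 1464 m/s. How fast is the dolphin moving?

f' < f, so the dolphin is receding.
f' = f · v/(v + v_s) ⇒ v_s = v · |1 − f/f'|.
v_s = 1464 × |1 − 61295/61120| = 1464 × 0.002863 ≈ 4.2 m/s.

4.2 m/s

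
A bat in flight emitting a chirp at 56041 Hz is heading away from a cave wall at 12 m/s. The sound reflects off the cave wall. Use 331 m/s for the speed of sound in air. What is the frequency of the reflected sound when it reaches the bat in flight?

52120 Hz

The cave wall receives the sound from a moving source: f₁ = f₀ · v/(v + v_e) = 56041 × 331/343 ≈ 54080 Hz.
On the return leg the bat in flight is a moving observer: f₂ = f₁ · (v − v_e)/v = 54080 × 319/331 ≈ 52120 Hz.
Equivalently f₂ = f₀ · (v − v_e)/(v + v_e).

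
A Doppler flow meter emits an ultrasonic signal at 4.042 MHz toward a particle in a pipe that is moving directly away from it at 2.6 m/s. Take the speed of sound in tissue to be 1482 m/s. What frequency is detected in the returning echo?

4.028 MHz

The particle in a pipe first receives the wave as a moving observer: f₁ = f₀ · (v − u)/v = 4.042 × (1482 − 2.6)/1482 ≈ 4.035 MHz.
The reflection then acts as a moving source: f₂ = f₁ · v/(v + u) ≈ 4.028 MHz.
Equivalently f₂ = f₀ · (v − u)/(v + u).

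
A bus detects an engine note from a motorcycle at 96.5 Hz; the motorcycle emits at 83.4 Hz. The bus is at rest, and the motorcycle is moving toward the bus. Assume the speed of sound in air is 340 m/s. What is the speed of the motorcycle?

f' = f · v/(v − v_s) ⇒ v_s = v · |1 − f/f'|.
v_s = 340 × |1 − 83.4/96.5| = 340 × 0.1358 ≈ 46 m/s.

46 m/s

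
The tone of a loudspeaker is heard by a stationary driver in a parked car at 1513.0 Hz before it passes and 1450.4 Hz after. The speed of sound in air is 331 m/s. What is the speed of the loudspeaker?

f₁/f₂ = (v + v_s)/(v − v_s), so v_s = v · (f₁ − f₂)/(f₁ + f₂).
v_s = 331 × (1513.0 − 1450.4)/(1513.0 + 1450.4) = 331 × 62.6/2963.4 ≈ 7.0 m/s.

7.0 m/s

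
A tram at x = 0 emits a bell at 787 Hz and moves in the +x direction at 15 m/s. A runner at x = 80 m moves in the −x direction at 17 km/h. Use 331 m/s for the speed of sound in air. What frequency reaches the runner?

836 Hz

17 km/h = 4.722 m/s.
The observer lies on the +x side, so the source is heading toward the observer and the observer is heading toward the source.
With source approaching and observer approaching, f' = f · (v + v_o)/(v − v_s).
f' = 787 × (331 + 4.722)/(331 − 15) = 787 × 335.72/316 ≈ 836 Hz.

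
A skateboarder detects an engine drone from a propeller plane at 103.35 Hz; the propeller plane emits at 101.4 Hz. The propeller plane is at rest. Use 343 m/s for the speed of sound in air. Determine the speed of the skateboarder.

6.6 m/s

f' > f, so the skateboarder is approaching.
f' = f · (v + v_o)/v ⇒ v_o = v · |f'/f − 1|.
v_o = 343 × |103.35/101.4 − 1| = 343 × 0.01923 ≈ 6.6 m/s.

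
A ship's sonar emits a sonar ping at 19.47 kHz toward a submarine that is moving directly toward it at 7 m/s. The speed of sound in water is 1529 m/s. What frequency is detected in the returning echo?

19.65 kHz

At the submarine (a moving observer), f₁ = f₀ · (v + u)/v = 19.47 × 1536/1529 ≈ 19.56 kHz.
The reflection then acts as a moving source: f₂ = f₁ · v/(v − u) ≈ 19.65 kHz.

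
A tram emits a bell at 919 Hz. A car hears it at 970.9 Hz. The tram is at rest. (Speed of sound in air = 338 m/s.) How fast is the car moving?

f' > f, so the car is approaching.
f' = f · (v + v_o)/v ⇒ v_o = v · |f'/f − 1|.
v_o = 338 × |970.9/919 − 1| = 338 × 0.05647 ≈ 19.1 m/s.

19.1 m/s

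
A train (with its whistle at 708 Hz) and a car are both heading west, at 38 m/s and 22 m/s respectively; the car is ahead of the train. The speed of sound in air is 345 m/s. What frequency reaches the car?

The car is ahead, so the train is moving toward it while the car is moving away from the train.
With source approaching and observer receding, f' = f · (v − v_o)/(v − v_s).
f' = 708 × (345 − 22)/(345 − 38) = 708 × 323/307 ≈ 745 Hz.

745 Hz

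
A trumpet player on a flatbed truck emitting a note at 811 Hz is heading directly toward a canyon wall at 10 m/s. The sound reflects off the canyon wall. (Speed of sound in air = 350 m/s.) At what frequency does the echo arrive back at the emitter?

859 Hz

The canyon wall receives the sound from a moving source: f₁ = f₀ · v/(v − v_e) = 811 × 350/340 ≈ 835 Hz.
On the return leg the trumpet player on a flatbed truck is a moving observer: f₂ = f₁ · (v + v_e)/v = 835 × 360/350 ≈ 859 Hz.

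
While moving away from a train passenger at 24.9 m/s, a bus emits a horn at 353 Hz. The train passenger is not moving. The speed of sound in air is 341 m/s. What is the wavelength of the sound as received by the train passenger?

1.04 m

With the source moving away from a stationary observer, f' = f · v/(v + v_s).
f' = 353 × 341/(341 + 24.9) ≈ 329 Hz.
λ' = v/f' = 341/328.978 ≈ 1.04 m.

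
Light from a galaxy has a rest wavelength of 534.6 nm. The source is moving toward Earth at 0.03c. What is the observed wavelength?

Relativistic Doppler for wavelength: λ' = λ₀ · √((1 − β)/(1 + β)).
λ' = 534.6 × √(0.9700/1.0300) = 534.6 × 0.97044 ≈ 518.8 nm.

518.8 nm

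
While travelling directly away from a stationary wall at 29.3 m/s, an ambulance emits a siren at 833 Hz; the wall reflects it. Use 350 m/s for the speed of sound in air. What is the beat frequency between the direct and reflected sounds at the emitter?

129 Hz

The wall receives the sound from a moving source: f₁ = f₀ · v/(v + v_e) = 833 × 350/379.3 ≈ 768.7 Hz.
On the return leg the ambulance is a moving observer: f₂ = f₁ · (v − v_e)/v = 768.7 × 320.7/350 ≈ 704.3 Hz.
Beat against the emitted tone: |f₂ − f₀| = 2v_e·f₀/(v + v_e) = 2 × 29.3 × 833/379.3 ≈ 129 Hz.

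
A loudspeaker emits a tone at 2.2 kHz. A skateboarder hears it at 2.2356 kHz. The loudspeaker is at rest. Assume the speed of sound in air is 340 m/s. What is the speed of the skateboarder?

f' > f, so the skateboarder is approaching.
f' = f · (v + v_o)/v ⇒ v_o = v · |f'/f − 1|.
v_o = 340 × |2.2356/2.2 − 1| = 340 × 0.01618 ≈ 5.5 m/s.

5.5 m/s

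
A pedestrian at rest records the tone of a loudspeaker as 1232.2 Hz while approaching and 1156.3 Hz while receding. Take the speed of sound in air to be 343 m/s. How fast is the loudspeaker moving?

f₁/f₂ = (v + v_s)/(v − v_s), so v_s = v · (f₁ − f₂)/(f₁ + f₂).
v_s = 343 × (1232.2 − 1156.3)/(1232.2 + 1156.3) = 343 × 75.9/2388.5 ≈ 10.9 m/s.

10.9 m/s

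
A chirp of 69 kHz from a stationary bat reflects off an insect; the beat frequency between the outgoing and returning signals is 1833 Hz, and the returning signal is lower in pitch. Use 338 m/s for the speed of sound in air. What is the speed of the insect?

4.5 m/s

Double Doppler shift off a moving reflector: f₂ = f₀ · (v + u)/(v − u) (u > 0 toward emitter).
Returning signal is lower, so f₂ = f₀ − Δf = 69000 − 1833 = 67167 Hz.
Rearranging, u = v · (f₂ − f₀)/(f₂ + f₀) = 338 × -1833/136167 ≈ -4.5 m/s.
So the insect is moving at 4.5 m/s away from the emitter.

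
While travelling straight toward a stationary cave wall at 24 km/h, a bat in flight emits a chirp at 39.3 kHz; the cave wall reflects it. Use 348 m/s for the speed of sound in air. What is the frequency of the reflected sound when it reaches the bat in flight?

40.8 kHz

24 km/h = 6.667 m/s.
The cave wall receives the sound from a moving source: f₁ = f₀ · v/(v − v_e) = 39.3 × 348/341.33 ≈ 40.1 kHz.
On the return leg the bat in flight is a moving observer: f₂ = f₁ · (v + v_e)/v = 40.1 × 354.67/348 ≈ 40.8 kHz.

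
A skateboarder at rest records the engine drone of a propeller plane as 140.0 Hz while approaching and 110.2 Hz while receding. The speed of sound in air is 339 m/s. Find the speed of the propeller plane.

f₁/f₂ = (v + v_s)/(v − v_s), so v_s = v · (f₁ − f₂)/(f₁ + f₂).
v_s = 339 × (140.0 − 110.2)/(140.0 + 110.2) = 339 × 29.8/250.2 ≈ 40 m/s.

40 m/s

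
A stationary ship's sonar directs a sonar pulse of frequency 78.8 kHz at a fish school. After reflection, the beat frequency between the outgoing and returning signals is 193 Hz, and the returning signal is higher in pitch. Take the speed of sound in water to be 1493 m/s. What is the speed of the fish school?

1.83 m/s

Double Doppler shift off a moving reflector: f₂ = f₀ · (v + u)/(v − u) (u > 0 toward emitter).
Returning signal is higher, so f₂ = f₀ + Δf = 78800 + 193 = 78993 Hz.
Rearranging, u = v · (f₂ − f₀)/(f₂ + f₀) = 1493 × 193/157793 ≈ 1.83 m/s.
So the fish school is moving at 1.83 m/s toward the emitter.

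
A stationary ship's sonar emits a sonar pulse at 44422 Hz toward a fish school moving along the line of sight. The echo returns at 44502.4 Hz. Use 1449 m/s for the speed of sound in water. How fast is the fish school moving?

Double Doppler shift off a moving reflector: f₂ = f₀ · (v + u)/(v − u) (u > 0 toward emitter).
Rearranging, u = v · (f₂ − f₀)/(f₂ + f₀) = 1449 × 80.4/88924.4 ≈ 1.31 m/s.
So the fish school is moving at 1.31 m/s toward the emitter.

1.31 m/s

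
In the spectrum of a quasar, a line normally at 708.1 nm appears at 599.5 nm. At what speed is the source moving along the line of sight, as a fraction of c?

0.165c

λ'/λ₀ = 0.8466 < 1 (blueshift), so the source is approaching.
λ'/λ₀ = √((1 − β)/(1 + β)) for an approaching source ⇒ β = (1 − r²)/(1 + r²) with r = λ'/λ₀.
β = (1 − 0.7168)/(1 + 0.7168) ≈ 0.165.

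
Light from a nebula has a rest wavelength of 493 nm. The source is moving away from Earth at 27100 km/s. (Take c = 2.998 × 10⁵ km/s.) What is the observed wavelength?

β = v/c = 27100/299800 = 0.0904.
Relativistic Doppler for wavelength: λ' = λ₀ · √((1 + β)/(1 − β)).
λ' = 493 × √(1.0904/0.9096) = 493 × 1.09488 ≈ 539.8 nm.

539.8 nm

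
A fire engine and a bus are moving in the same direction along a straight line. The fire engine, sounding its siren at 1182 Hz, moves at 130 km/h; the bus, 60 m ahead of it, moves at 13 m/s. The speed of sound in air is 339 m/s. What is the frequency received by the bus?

130 km/h = 36.11 m/s.
The bus is ahead, so the fire engine is moving toward it while the bus is moving away from the fire engine.
Both move, so f' = f · (v − v_o)/(v − v_s).
f' = 1182 × (339 − 13)/(339 − 36.11) = 1182 × 326/302.89 ≈ 1272 Hz.

1272 Hz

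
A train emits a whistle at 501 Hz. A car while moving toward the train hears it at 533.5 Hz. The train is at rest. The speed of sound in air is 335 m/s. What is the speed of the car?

f' = f · (v + v_o)/v ⇒ v_o = v · |f'/f − 1|.
v_o = 335 × |533.5/501 − 1| = 335 × 0.06487 ≈ 21.7 m/s.

21.7 m/s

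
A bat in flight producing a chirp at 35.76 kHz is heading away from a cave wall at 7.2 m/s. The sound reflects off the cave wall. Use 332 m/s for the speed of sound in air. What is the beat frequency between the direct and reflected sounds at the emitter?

1518 Hz

The cave wall receives the sound from a moving source: f₁ = f₀ · v/(v + v_e) = 35.76 × 332/339.2 ≈ 35.001 kHz.
On the return leg the bat in flight is a moving observer: f₂ = f₁ · (v − v_e)/v = 35.001 × 324.8/332 ≈ 34.242 kHz.
Equivalently f₂ = f₀ · (v − v_e)/(v + v_e).
Beat against the emitted tone (with f₀ = 35760 Hz): |f₂ − f₀| = 2v_e·f₀/(v + v_e) = 2 × 7.2 × 35760/339.2 ≈ 1518 Hz.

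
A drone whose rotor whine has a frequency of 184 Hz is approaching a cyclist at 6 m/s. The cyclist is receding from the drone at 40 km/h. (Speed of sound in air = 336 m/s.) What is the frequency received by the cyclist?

181 Hz

40 km/h = 11.11 m/s.
With source approaching and observer receding, f' = f · (v − v_o)/(v − v_s).
f' = 184 × (336 − 11.11)/(336 − 6) = 184 × 324.89/330 ≈ 181 Hz.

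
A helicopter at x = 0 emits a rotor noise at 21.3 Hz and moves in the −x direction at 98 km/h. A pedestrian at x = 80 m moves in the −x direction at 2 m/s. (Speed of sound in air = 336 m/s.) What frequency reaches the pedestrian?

98 km/h = 27.22 m/s.
The observer lies on the +x side, so the source is heading away from the observer and the observer is heading toward the source.
With source receding and observer approaching, f' = f · (v + v_o)/(v + v_s).
f' = 21.3 × (336 + 2)/(336 + 27.22) = 21.3 × 338/363.22 ≈ 19.8 Hz.

19.8 Hz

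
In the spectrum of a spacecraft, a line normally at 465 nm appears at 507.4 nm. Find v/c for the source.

0.087

λ'/λ₀ = 1.0912 > 1 (redshift), so the source is receding.
λ'/λ₀ = √((1 + β)/(1 − β)) for a receding source ⇒ β = (r² − 1)/(r² + 1) with r = λ'/λ₀.
β = (1.1907 − 1)/(1.1907 + 1) ≈ 0.087.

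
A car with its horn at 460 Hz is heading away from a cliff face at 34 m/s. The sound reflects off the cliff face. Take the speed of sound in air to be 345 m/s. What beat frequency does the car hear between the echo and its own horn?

83 Hz

The cliff face receives the sound from a moving source: f₁ = f₀ · v/(v + v_e) = 460 × 345/379 ≈ 418.7 Hz.
On the return leg the car is a moving observer: f₂ = f₁ · (v − v_e)/v = 418.7 × 311/345 ≈ 377.5 Hz.
Beat against the emitted tone: |f₂ − f₀| = 2v_e·f₀/(v + v_e) = 2 × 34 × 460/379 ≈ 83 Hz.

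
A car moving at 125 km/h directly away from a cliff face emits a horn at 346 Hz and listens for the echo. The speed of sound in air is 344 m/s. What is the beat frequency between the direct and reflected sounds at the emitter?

125 km/h = 34.72 m/s.
The cliff face receives the sound from a moving source: f₁ = f₀ · v/(v + v_e) = 346 × 344/378.72 ≈ 314.3 Hz.
On the return leg the car is a moving observer: f₂ = f₁ · (v − v_e)/v = 314.3 × 309.28/344 ≈ 282.6 Hz.
Equivalently f₂ = f₀ · (v − v_e)/(v + v_e).
Beat against the emitted tone: |f₂ − f₀| = 2v_e·f₀/(v + v_e) = 2 × 34.72 × 346/378.72 ≈ 63 Hz.

63 Hz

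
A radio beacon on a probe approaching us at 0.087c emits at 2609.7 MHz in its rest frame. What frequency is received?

2847.5 MHz

Relativistic Doppler for frequency: f' = f₀ · √((1 + β)/(1 − β)).
f' = 2609.7 × √(1.0870/0.9130) = 2609.7 × 1.09114 ≈ 2847.5 MHz.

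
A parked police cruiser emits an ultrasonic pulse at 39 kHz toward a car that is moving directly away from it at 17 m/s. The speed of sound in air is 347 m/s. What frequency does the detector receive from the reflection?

35.4 kHz

At the car (a moving observer), f₁ = f₀ · (v − u)/v = 39 × 330/347 ≈ 37.1 kHz.
On reflection it acts as a source moving away from the stationary detector: f₂ = f₁ · v/(v + u) = 37.1 × 347/364 ≈ 35.4 kHz.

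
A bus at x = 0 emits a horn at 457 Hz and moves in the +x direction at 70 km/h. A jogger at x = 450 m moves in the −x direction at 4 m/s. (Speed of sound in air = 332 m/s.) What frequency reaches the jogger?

491 Hz

70 km/h = 19.44 m/s.
The observer lies on the +x side, so the source is heading toward the observer and the observer is heading toward the source.
General Doppler shift: f' = f · (v + v_o)/(v − v_s).
f' = 457 × (332 + 4)/(332 − 19.44) = 457 × 336/312.56 ≈ 491 Hz.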